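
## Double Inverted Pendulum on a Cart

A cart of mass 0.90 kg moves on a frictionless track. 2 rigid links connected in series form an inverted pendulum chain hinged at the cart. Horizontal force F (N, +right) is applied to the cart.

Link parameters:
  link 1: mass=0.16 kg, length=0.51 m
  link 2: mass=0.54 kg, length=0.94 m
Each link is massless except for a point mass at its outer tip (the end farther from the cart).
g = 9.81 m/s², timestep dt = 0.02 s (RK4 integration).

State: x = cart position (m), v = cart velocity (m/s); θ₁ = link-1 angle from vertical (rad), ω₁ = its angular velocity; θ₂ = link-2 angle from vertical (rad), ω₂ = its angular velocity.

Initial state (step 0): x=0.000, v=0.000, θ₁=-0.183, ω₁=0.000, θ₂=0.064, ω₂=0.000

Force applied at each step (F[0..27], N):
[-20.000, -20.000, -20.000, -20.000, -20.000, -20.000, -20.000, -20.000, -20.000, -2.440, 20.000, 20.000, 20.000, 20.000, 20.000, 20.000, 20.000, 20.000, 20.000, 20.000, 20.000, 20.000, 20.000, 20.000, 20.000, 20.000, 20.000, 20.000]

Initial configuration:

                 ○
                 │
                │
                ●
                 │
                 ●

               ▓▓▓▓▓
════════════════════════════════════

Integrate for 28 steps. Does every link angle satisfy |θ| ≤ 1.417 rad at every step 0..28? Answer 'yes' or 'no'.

apply F[0]=-20.000 → step 1: x=-0.004, v=-0.413, θ₁=-0.179, ω₁=0.379, θ₂=0.067, ω₂=0.252
apply F[1]=-20.000 → step 2: x=-0.017, v=-0.828, θ₁=-0.168, ω₁=0.779, θ₂=0.074, ω₂=0.496
apply F[2]=-20.000 → step 3: x=-0.037, v=-1.248, θ₁=-0.148, ω₁=1.221, θ₂=0.086, ω₂=0.722
apply F[3]=-20.000 → step 4: x=-0.066, v=-1.673, θ₁=-0.118, ω₁=1.726, θ₂=0.103, ω₂=0.919
apply F[4]=-20.000 → step 5: x=-0.104, v=-2.105, θ₁=-0.078, ω₁=2.322, θ₂=0.123, ω₂=1.074
apply F[5]=-20.000 → step 6: x=-0.151, v=-2.544, θ₁=-0.025, ω₁=3.030, θ₂=0.145, ω₂=1.174
apply F[6]=-20.000 → step 7: x=-0.206, v=-2.989, θ₁=0.044, ω₁=3.863, θ₂=0.169, ω₂=1.208
apply F[7]=-20.000 → step 8: x=-0.270, v=-3.429, θ₁=0.130, ω₁=4.788, θ₂=0.193, ω₂=1.187
apply F[8]=-20.000 → step 9: x=-0.343, v=-3.847, θ₁=0.235, ω₁=5.687, θ₂=0.217, ω₂=1.171
apply F[9]=-2.440 → step 10: x=-0.420, v=-3.863, θ₁=0.350, ω₁=5.754, θ₂=0.241, ω₂=1.222
apply F[10]=+20.000 → step 11: x=-0.493, v=-3.427, θ₁=0.458, ω₁=5.144, θ₂=0.265, ω₂=1.200
apply F[11]=+20.000 → step 12: x=-0.557, v=-3.016, θ₁=0.557, ω₁=4.751, θ₂=0.288, ω₂=1.105
apply F[12]=+20.000 → step 13: x=-0.614, v=-2.623, θ₁=0.650, ω₁=4.544, θ₂=0.309, ω₂=0.943
apply F[13]=+20.000 → step 14: x=-0.662, v=-2.240, θ₁=0.740, ω₁=4.485, θ₂=0.325, ω₂=0.732
apply F[14]=+20.000 → step 15: x=-0.703, v=-1.860, θ₁=0.830, ω₁=4.534, θ₂=0.338, ω₂=0.491
apply F[15]=+20.000 → step 16: x=-0.737, v=-1.480, θ₁=0.922, ω₁=4.660, θ₂=0.345, ω₂=0.238
apply F[16]=+20.000 → step 17: x=-0.763, v=-1.095, θ₁=1.017, ω₁=4.839, θ₂=0.347, ω₂=-0.013
apply F[17]=+20.000 → step 18: x=-0.781, v=-0.702, θ₁=1.115, ω₁=5.054, θ₂=0.345, ω₂=-0.248
apply F[18]=+20.000 → step 19: x=-0.791, v=-0.301, θ₁=1.219, ω₁=5.296, θ₂=0.338, ω₂=-0.455
apply F[19]=+20.000 → step 20: x=-0.793, v=0.109, θ₁=1.328, ω₁=5.566, θ₂=0.327, ω₂=-0.627
apply F[20]=+20.000 → step 21: x=-0.786, v=0.529, θ₁=1.442, ω₁=5.868, θ₂=0.313, ω₂=-0.756
apply F[21]=+20.000 → step 22: x=-0.771, v=0.960, θ₁=1.563, ω₁=6.216, θ₂=0.297, ω₂=-0.831
apply F[22]=+20.000 → step 23: x=-0.748, v=1.403, θ₁=1.691, ω₁=6.633, θ₂=0.280, ω₂=-0.840
apply F[23]=+20.000 → step 24: x=-0.715, v=1.860, θ₁=1.829, ω₁=7.152, θ₂=0.264, ω₂=-0.763
apply F[24]=+20.000 → step 25: x=-0.673, v=2.336, θ₁=1.978, ω₁=7.830, θ₂=0.250, ω₂=-0.566
apply F[25]=+20.000 → step 26: x=-0.622, v=2.837, θ₁=2.143, ω₁=8.759, θ₂=0.242, ω₂=-0.190
apply F[26]=+20.000 → step 27: x=-0.559, v=3.377, θ₁=2.331, ω₁=10.108, θ₂=0.245, ω₂=0.476
apply F[27]=+20.000 → step 28: x=-0.486, v=3.977, θ₁=2.553, ω₁=12.209, θ₂=0.265, ω₂=1.658
Max |angle| over trajectory = 2.553 rad; bound = 1.417 → exceeded.

Answer: no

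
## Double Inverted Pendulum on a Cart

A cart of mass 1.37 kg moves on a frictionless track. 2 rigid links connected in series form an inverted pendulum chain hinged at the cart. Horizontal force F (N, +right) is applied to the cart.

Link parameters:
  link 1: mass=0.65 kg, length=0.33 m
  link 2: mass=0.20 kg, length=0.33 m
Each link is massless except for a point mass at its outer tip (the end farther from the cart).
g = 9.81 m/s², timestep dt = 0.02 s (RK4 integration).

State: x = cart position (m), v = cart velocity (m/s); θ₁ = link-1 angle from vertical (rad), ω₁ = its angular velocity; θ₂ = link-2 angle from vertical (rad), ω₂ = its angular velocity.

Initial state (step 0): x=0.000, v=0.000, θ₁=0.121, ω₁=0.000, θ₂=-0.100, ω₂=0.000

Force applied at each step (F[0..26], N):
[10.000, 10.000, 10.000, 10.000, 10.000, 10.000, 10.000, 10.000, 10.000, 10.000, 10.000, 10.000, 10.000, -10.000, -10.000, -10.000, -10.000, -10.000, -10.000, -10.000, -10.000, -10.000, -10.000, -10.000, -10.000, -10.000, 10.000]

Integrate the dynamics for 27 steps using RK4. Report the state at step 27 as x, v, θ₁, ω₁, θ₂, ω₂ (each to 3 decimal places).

Answer: x=0.407, v=-1.013, θ₁=-2.621, ω₁=-11.349, θ₂=-1.064, ω₂=-9.777

Derivation:
apply F[0]=+10.000 → step 1: x=0.001, v=0.131, θ₁=0.118, ω₁=-0.280, θ₂=-0.102, ω₂=-0.180
apply F[1]=+10.000 → step 2: x=0.005, v=0.262, θ₁=0.110, ω₁=-0.568, θ₂=-0.107, ω₂=-0.356
apply F[2]=+10.000 → step 3: x=0.012, v=0.395, θ₁=0.095, ω₁=-0.869, θ₂=-0.116, ω₂=-0.527
apply F[3]=+10.000 → step 4: x=0.021, v=0.531, θ₁=0.075, ω₁=-1.190, θ₂=-0.128, ω₂=-0.688
apply F[4]=+10.000 → step 5: x=0.033, v=0.669, θ₁=0.048, ω₁=-1.540, θ₂=-0.143, ω₂=-0.835
apply F[5]=+10.000 → step 6: x=0.048, v=0.812, θ₁=0.013, ω₁=-1.924, θ₂=-0.161, ω₂=-0.963
apply F[6]=+10.000 → step 7: x=0.066, v=0.959, θ₁=-0.030, ω₁=-2.350, θ₂=-0.182, ω₂=-1.068
apply F[7]=+10.000 → step 8: x=0.086, v=1.109, θ₁=-0.081, ω₁=-2.821, θ₂=-0.204, ω₂=-1.145
apply F[8]=+10.000 → step 9: x=0.110, v=1.263, θ₁=-0.143, ω₁=-3.339, θ₂=-0.227, ω₂=-1.192
apply F[9]=+10.000 → step 10: x=0.137, v=1.417, θ₁=-0.215, ω₁=-3.900, θ₂=-0.251, ω₂=-1.211
apply F[10]=+10.000 → step 11: x=0.167, v=1.568, θ₁=-0.299, ω₁=-4.493, θ₂=-0.276, ω₂=-1.213
apply F[11]=+10.000 → step 12: x=0.199, v=1.710, θ₁=-0.395, ω₁=-5.097, θ₂=-0.300, ω₂=-1.218
apply F[12]=+10.000 → step 13: x=0.235, v=1.837, θ₁=-0.503, ω₁=-5.690, θ₂=-0.325, ω₂=-1.258
apply F[13]=-10.000 → step 14: x=0.270, v=1.699, θ₁=-0.616, ω₁=-5.655, θ₂=-0.350, ω₂=-1.237
apply F[14]=-10.000 → step 15: x=0.303, v=1.562, θ₁=-0.730, ω₁=-5.705, θ₂=-0.374, ω₂=-1.209
apply F[15]=-10.000 → step 16: x=0.333, v=1.422, θ₁=-0.845, ω₁=-5.830, θ₂=-0.398, ω₂=-1.185
apply F[16]=-10.000 → step 17: x=0.360, v=1.277, θ₁=-0.963, ω₁=-6.023, θ₂=-0.422, ω₂=-1.182
apply F[17]=-10.000 → step 18: x=0.384, v=1.123, θ₁=-1.086, ω₁=-6.277, θ₂=-0.446, ω₂=-1.217
apply F[18]=-10.000 → step 19: x=0.405, v=0.956, θ₁=-1.215, ω₁=-6.591, θ₂=-0.471, ω₂=-1.312
apply F[19]=-10.000 → step 20: x=0.422, v=0.772, θ₁=-1.350, ω₁=-6.967, θ₂=-0.499, ω₂=-1.492
apply F[20]=-10.000 → step 21: x=0.435, v=0.568, θ₁=-1.494, ω₁=-7.410, θ₂=-0.531, ω₂=-1.787
apply F[21]=-10.000 → step 22: x=0.444, v=0.340, θ₁=-1.647, ω₁=-7.933, θ₂=-0.571, ω₂=-2.237
apply F[22]=-10.000 → step 23: x=0.449, v=0.082, θ₁=-1.812, ω₁=-8.551, θ₂=-0.622, ω₂=-2.892
apply F[23]=-10.000 → step 24: x=0.447, v=-0.209, θ₁=-1.990, ω₁=-9.280, θ₂=-0.689, ω₂=-3.825
apply F[24]=-10.000 → step 25: x=0.440, v=-0.537, θ₁=-2.184, ω₁=-10.130, θ₂=-0.778, ω₂=-5.138
apply F[25]=-10.000 → step 26: x=0.426, v=-0.899, θ₁=-2.396, ω₁=-11.079, θ₂=-0.898, ω₂=-6.965
apply F[26]=+10.000 → step 27: x=0.407, v=-1.013, θ₁=-2.621, ω₁=-11.349, θ₂=-1.064, ω₂=-9.777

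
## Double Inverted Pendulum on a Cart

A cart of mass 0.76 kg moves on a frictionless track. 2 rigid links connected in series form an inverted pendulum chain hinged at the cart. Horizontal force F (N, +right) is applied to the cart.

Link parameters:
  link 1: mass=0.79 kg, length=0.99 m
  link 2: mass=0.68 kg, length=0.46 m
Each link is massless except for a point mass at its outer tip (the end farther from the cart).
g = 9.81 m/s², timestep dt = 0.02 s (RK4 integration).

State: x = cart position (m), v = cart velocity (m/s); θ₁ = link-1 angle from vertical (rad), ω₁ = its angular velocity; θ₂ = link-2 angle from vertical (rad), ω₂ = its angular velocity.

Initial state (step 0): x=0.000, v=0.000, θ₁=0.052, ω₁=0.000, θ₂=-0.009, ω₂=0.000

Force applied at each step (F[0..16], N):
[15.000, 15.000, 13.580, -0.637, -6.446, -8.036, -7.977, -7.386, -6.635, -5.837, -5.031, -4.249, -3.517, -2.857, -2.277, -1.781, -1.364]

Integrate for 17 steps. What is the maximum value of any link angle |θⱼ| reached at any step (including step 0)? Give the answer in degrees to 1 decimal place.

Answer: 3.6°

Derivation:
apply F[0]=+15.000 → step 1: x=0.004, v=0.374, θ₁=0.048, ω₁=-0.356, θ₂=-0.010, ω₂=-0.052
apply F[1]=+15.000 → step 2: x=0.015, v=0.751, θ₁=0.038, ω₁=-0.718, θ₂=-0.011, ω₂=-0.097
apply F[2]=+13.580 → step 3: x=0.033, v=1.098, θ₁=0.020, ω₁=-1.055, θ₂=-0.013, ω₂=-0.129
apply F[3]=-0.637 → step 4: x=0.055, v=1.078, θ₁=-0.001, ω₁=-1.030, θ₂=-0.016, ω₂=-0.146
apply F[4]=-6.446 → step 5: x=0.075, v=0.912, θ₁=-0.020, ω₁=-0.863, θ₂=-0.019, ω₂=-0.151
apply F[5]=-8.036 → step 6: x=0.091, v=0.710, θ₁=-0.035, ω₁=-0.667, θ₂=-0.022, ω₂=-0.145
apply F[6]=-7.977 → step 7: x=0.104, v=0.516, θ₁=-0.046, ω₁=-0.482, θ₂=-0.025, ω₂=-0.131
apply F[7]=-7.386 → step 8: x=0.112, v=0.342, θ₁=-0.054, ω₁=-0.320, θ₂=-0.027, ω₂=-0.111
apply F[8]=-6.635 → step 9: x=0.117, v=0.189, θ₁=-0.060, ω₁=-0.183, θ₂=-0.029, ω₂=-0.087
apply F[9]=-5.837 → step 10: x=0.120, v=0.060, θ₁=-0.062, ω₁=-0.070, θ₂=-0.031, ω₂=-0.062
apply F[10]=-5.031 → step 11: x=0.120, v=-0.048, θ₁=-0.063, ω₁=0.021, θ₂=-0.032, ω₂=-0.036
apply F[11]=-4.249 → step 12: x=0.118, v=-0.136, θ₁=-0.061, ω₁=0.092, θ₂=-0.032, ω₂=-0.012
apply F[12]=-3.517 → step 13: x=0.115, v=-0.205, θ₁=-0.059, ω₁=0.145, θ₂=-0.032, ω₂=0.011
apply F[13]=-2.857 → step 14: x=0.110, v=-0.258, θ₁=-0.056, ω₁=0.183, θ₂=-0.032, ω₂=0.031
apply F[14]=-2.277 → step 15: x=0.105, v=-0.298, θ₁=-0.052, ω₁=0.208, θ₂=-0.031, ω₂=0.049
apply F[15]=-1.781 → step 16: x=0.098, v=-0.326, θ₁=-0.048, ω₁=0.223, θ₂=-0.030, ω₂=0.064
apply F[16]=-1.364 → step 17: x=0.092, v=-0.345, θ₁=-0.043, ω₁=0.231, θ₂=-0.028, ω₂=0.077
Max |angle| over trajectory = 0.063 rad = 3.6°.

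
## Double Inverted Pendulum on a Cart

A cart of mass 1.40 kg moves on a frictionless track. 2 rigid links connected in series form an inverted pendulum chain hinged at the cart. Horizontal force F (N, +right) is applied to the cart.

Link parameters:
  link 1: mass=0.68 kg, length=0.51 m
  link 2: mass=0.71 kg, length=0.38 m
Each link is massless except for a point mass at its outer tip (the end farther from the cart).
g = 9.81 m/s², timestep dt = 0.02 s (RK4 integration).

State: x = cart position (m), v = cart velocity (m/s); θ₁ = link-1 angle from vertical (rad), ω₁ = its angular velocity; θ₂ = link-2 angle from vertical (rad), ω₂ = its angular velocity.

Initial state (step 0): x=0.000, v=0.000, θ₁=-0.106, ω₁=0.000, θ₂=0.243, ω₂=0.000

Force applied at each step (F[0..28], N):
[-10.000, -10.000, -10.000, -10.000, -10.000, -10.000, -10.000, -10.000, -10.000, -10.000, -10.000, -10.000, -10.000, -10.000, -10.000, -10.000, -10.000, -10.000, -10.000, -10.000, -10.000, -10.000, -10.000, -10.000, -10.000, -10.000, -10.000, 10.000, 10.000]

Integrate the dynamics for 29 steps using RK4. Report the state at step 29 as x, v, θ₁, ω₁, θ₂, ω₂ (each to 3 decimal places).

Answer: x=-0.930, v=-0.780, θ₁=1.989, ω₁=9.808, θ₂=1.579, ω₂=0.100

Derivation:
apply F[0]=-10.000 → step 1: x=-0.001, v=-0.123, θ₁=-0.105, ω₁=0.078, θ₂=0.246, ω₂=0.342
apply F[1]=-10.000 → step 2: x=-0.005, v=-0.247, θ₁=-0.103, ω₁=0.158, θ₂=0.257, ω₂=0.685
apply F[2]=-10.000 → step 3: x=-0.011, v=-0.372, θ₁=-0.099, ω₁=0.241, θ₂=0.274, ω₂=1.032
apply F[3]=-10.000 → step 4: x=-0.020, v=-0.498, θ₁=-0.093, ω₁=0.330, θ₂=0.298, ω₂=1.385
apply F[4]=-10.000 → step 5: x=-0.031, v=-0.626, θ₁=-0.086, ω₁=0.427, θ₂=0.329, ω₂=1.742
apply F[5]=-10.000 → step 6: x=-0.045, v=-0.756, θ₁=-0.076, ω₁=0.537, θ₂=0.368, ω₂=2.103
apply F[6]=-10.000 → step 7: x=-0.061, v=-0.888, θ₁=-0.064, ω₁=0.663, θ₂=0.413, ω₂=2.465
apply F[7]=-10.000 → step 8: x=-0.080, v=-1.023, θ₁=-0.049, ω₁=0.810, θ₂=0.466, ω₂=2.826
apply F[8]=-10.000 → step 9: x=-0.102, v=-1.161, θ₁=-0.031, ω₁=0.983, θ₂=0.526, ω₂=3.179
apply F[9]=-10.000 → step 10: x=-0.127, v=-1.301, θ₁=-0.010, ω₁=1.190, θ₂=0.593, ω₂=3.517
apply F[10]=-10.000 → step 11: x=-0.154, v=-1.444, θ₁=0.016, ω₁=1.435, θ₂=0.667, ω₂=3.831
apply F[11]=-10.000 → step 12: x=-0.185, v=-1.590, θ₁=0.048, ω₁=1.724, θ₂=0.746, ω₂=4.113
apply F[12]=-10.000 → step 13: x=-0.218, v=-1.737, θ₁=0.086, ω₁=2.060, θ₂=0.831, ω₂=4.351
apply F[13]=-10.000 → step 14: x=-0.254, v=-1.885, θ₁=0.131, ω₁=2.444, θ₂=0.920, ω₂=4.531
apply F[14]=-10.000 → step 15: x=-0.293, v=-2.032, θ₁=0.184, ω₁=2.877, θ₂=1.012, ω₂=4.637
apply F[15]=-10.000 → step 16: x=-0.335, v=-2.175, θ₁=0.246, ω₁=3.353, θ₂=1.105, ω₂=4.653
apply F[16]=-10.000 → step 17: x=-0.380, v=-2.312, θ₁=0.318, ω₁=3.863, θ₂=1.197, ω₂=4.562
apply F[17]=-10.000 → step 18: x=-0.428, v=-2.437, θ₁=0.401, ω₁=4.396, θ₂=1.287, ω₂=4.349
apply F[18]=-10.000 → step 19: x=-0.478, v=-2.544, θ₁=0.494, ω₁=4.938, θ₂=1.370, ω₂=4.004
apply F[19]=-10.000 → step 20: x=-0.529, v=-2.626, θ₁=0.598, ω₁=5.477, θ₂=1.446, ω₂=3.525
apply F[20]=-10.000 → step 21: x=-0.582, v=-2.676, θ₁=0.713, ω₁=6.004, θ₂=1.511, ω₂=2.922
apply F[21]=-10.000 → step 22: x=-0.636, v=-2.687, θ₁=0.838, ω₁=6.518, θ₂=1.562, ω₂=2.214
apply F[22]=-10.000 → step 23: x=-0.690, v=-2.648, θ₁=0.974, ω₁=7.023, θ₂=1.599, ω₂=1.435
apply F[23]=-10.000 → step 24: x=-0.742, v=-2.552, θ₁=1.119, ω₁=7.523, θ₂=1.619, ω₂=0.636
apply F[24]=-10.000 → step 25: x=-0.791, v=-2.387, θ₁=1.275, ω₁=8.020, θ₂=1.624, ω₂=-0.100
apply F[25]=-10.000 → step 26: x=-0.837, v=-2.149, θ₁=1.440, ω₁=8.499, θ₂=1.617, ω₂=-0.649
apply F[26]=-10.000 → step 27: x=-0.877, v=-1.839, θ₁=1.614, ω₁=8.933, θ₂=1.601, ω₂=-0.847
apply F[27]=+10.000 → step 28: x=-0.908, v=-1.331, θ₁=1.797, ω₁=9.361, θ₂=1.585, ω₂=-0.618
apply F[28]=+10.000 → step 29: x=-0.930, v=-0.780, θ₁=1.989, ω₁=9.808, θ₂=1.579, ω₂=0.100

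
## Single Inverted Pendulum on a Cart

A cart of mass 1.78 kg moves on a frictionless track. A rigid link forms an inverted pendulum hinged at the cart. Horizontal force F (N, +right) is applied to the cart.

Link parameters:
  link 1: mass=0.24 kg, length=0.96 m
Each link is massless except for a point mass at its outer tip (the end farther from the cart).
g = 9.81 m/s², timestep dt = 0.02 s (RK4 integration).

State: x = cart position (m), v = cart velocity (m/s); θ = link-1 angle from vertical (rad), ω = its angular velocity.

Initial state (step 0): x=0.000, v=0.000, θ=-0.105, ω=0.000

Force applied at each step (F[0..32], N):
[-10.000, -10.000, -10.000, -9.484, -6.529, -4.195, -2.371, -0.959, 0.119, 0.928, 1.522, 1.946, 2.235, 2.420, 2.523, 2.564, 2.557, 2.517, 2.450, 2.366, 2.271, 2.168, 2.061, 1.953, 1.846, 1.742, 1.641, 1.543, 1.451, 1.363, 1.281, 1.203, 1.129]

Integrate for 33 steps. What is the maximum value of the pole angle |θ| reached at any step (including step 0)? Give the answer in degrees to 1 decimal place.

apply F[0]=-10.000 → step 1: x=-0.001, v=-0.109, θ=-0.104, ω=0.092
apply F[1]=-10.000 → step 2: x=-0.004, v=-0.219, θ=-0.101, ω=0.185
apply F[2]=-10.000 → step 3: x=-0.010, v=-0.329, θ=-0.097, ω=0.278
apply F[3]=-9.484 → step 4: x=-0.017, v=-0.433, θ=-0.090, ω=0.367
apply F[4]=-6.529 → step 5: x=-0.027, v=-0.504, θ=-0.082, ω=0.423
apply F[5]=-4.195 → step 6: x=-0.037, v=-0.549, θ=-0.074, ω=0.454
apply F[6]=-2.371 → step 7: x=-0.049, v=-0.574, θ=-0.064, ω=0.465
apply F[7]=-0.959 → step 8: x=-0.060, v=-0.583, θ=-0.055, ω=0.463
apply F[8]=+0.119 → step 9: x=-0.072, v=-0.580, θ=-0.046, ω=0.450
apply F[9]=+0.928 → step 10: x=-0.083, v=-0.569, θ=-0.037, ω=0.429
apply F[10]=+1.522 → step 11: x=-0.094, v=-0.551, θ=-0.029, ω=0.404
apply F[11]=+1.946 → step 12: x=-0.105, v=-0.528, θ=-0.021, ω=0.375
apply F[12]=+2.235 → step 13: x=-0.116, v=-0.503, θ=-0.014, ω=0.345
apply F[13]=+2.420 → step 14: x=-0.125, v=-0.475, θ=-0.007, ω=0.314
apply F[14]=+2.523 → step 15: x=-0.135, v=-0.447, θ=-0.001, ω=0.284
apply F[15]=+2.564 → step 16: x=-0.143, v=-0.418, θ=0.004, ω=0.254
apply F[16]=+2.557 → step 17: x=-0.151, v=-0.389, θ=0.009, ω=0.226
apply F[17]=+2.517 → step 18: x=-0.159, v=-0.361, θ=0.013, ω=0.199
apply F[18]=+2.450 → step 19: x=-0.166, v=-0.334, θ=0.017, ω=0.174
apply F[19]=+2.366 → step 20: x=-0.172, v=-0.308, θ=0.020, ω=0.150
apply F[20]=+2.271 → step 21: x=-0.178, v=-0.283, θ=0.023, ω=0.128
apply F[21]=+2.168 → step 22: x=-0.183, v=-0.259, θ=0.025, ω=0.109
apply F[22]=+2.061 → step 23: x=-0.188, v=-0.237, θ=0.027, ω=0.091
apply F[23]=+1.953 → step 24: x=-0.193, v=-0.216, θ=0.029, ω=0.074
apply F[24]=+1.846 → step 25: x=-0.197, v=-0.196, θ=0.030, ω=0.060
apply F[25]=+1.742 → step 26: x=-0.201, v=-0.177, θ=0.031, ω=0.046
apply F[26]=+1.641 → step 27: x=-0.204, v=-0.159, θ=0.032, ω=0.034
apply F[27]=+1.543 → step 28: x=-0.207, v=-0.143, θ=0.033, ω=0.024
apply F[28]=+1.451 → step 29: x=-0.210, v=-0.128, θ=0.033, ω=0.015
apply F[29]=+1.363 → step 30: x=-0.212, v=-0.113, θ=0.033, ω=0.006
apply F[30]=+1.281 → step 31: x=-0.214, v=-0.100, θ=0.033, ω=-0.001
apply F[31]=+1.203 → step 32: x=-0.216, v=-0.087, θ=0.033, ω=-0.007
apply F[32]=+1.129 → step 33: x=-0.218, v=-0.075, θ=0.033, ω=-0.013
Max |angle| over trajectory = 0.105 rad = 6.0°.

Answer: 6.0°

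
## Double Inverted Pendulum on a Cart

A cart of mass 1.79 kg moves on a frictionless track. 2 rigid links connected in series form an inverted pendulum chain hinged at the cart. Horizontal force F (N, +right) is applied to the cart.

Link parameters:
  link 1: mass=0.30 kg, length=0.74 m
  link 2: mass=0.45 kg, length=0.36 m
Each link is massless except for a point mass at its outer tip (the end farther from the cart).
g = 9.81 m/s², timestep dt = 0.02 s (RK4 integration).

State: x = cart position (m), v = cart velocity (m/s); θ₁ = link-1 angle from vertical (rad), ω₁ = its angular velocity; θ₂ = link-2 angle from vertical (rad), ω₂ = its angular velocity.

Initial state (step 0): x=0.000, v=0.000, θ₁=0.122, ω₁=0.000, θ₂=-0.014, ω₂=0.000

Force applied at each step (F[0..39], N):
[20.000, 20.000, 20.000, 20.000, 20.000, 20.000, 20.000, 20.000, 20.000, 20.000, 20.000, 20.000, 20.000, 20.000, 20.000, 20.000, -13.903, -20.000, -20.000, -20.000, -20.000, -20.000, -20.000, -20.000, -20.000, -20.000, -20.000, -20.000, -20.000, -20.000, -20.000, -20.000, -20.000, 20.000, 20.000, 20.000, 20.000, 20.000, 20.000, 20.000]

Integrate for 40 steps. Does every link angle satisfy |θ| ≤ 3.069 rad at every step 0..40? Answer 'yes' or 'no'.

apply F[0]=+20.000 → step 1: x=0.002, v=0.213, θ₁=0.120, ω₁=-0.195, θ₂=-0.016, ω₂=-0.202
apply F[1]=+20.000 → step 2: x=0.009, v=0.426, θ₁=0.114, ω₁=-0.392, θ₂=-0.022, ω₂=-0.402
apply F[2]=+20.000 → step 3: x=0.019, v=0.640, θ₁=0.104, ω₁=-0.594, θ₂=-0.032, ω₂=-0.598
apply F[3]=+20.000 → step 4: x=0.034, v=0.855, θ₁=0.090, ω₁=-0.803, θ₂=-0.046, ω₂=-0.788
apply F[4]=+20.000 → step 5: x=0.053, v=1.072, θ₁=0.072, ω₁=-1.021, θ₂=-0.064, ω₂=-0.969
apply F[5]=+20.000 → step 6: x=0.077, v=1.291, θ₁=0.049, ω₁=-1.252, θ₂=-0.085, ω₂=-1.138
apply F[6]=+20.000 → step 7: x=0.105, v=1.511, θ₁=0.022, ω₁=-1.498, θ₂=-0.109, ω₂=-1.290
apply F[7]=+20.000 → step 8: x=0.137, v=1.735, θ₁=-0.011, ω₁=-1.762, θ₂=-0.136, ω₂=-1.421
apply F[8]=+20.000 → step 9: x=0.174, v=1.959, θ₁=-0.049, ω₁=-2.044, θ₂=-0.166, ω₂=-1.525
apply F[9]=+20.000 → step 10: x=0.216, v=2.186, θ₁=-0.092, ω₁=-2.348, θ₂=-0.197, ω₂=-1.599
apply F[10]=+20.000 → step 11: x=0.262, v=2.412, θ₁=-0.143, ω₁=-2.672, θ₂=-0.229, ω₂=-1.642
apply F[11]=+20.000 → step 12: x=0.312, v=2.637, θ₁=-0.199, ω₁=-3.014, θ₂=-0.262, ω₂=-1.655
apply F[12]=+20.000 → step 13: x=0.367, v=2.858, θ₁=-0.263, ω₁=-3.369, θ₂=-0.295, ω₂=-1.648
apply F[13]=+20.000 → step 14: x=0.427, v=3.073, θ₁=-0.334, ω₁=-3.725, θ₂=-0.328, ω₂=-1.642
apply F[14]=+20.000 → step 15: x=0.490, v=3.277, θ₁=-0.412, ω₁=-4.070, θ₂=-0.361, ω₂=-1.668
apply F[15]=+20.000 → step 16: x=0.558, v=3.466, θ₁=-0.497, ω₁=-4.387, θ₂=-0.396, ω₂=-1.766
apply F[16]=-13.903 → step 17: x=0.625, v=3.302, θ₁=-0.584, ω₁=-4.321, θ₂=-0.431, ω₂=-1.801
apply F[17]=-20.000 → step 18: x=0.689, v=3.080, θ₁=-0.669, ω₁=-4.232, θ₂=-0.467, ω₂=-1.795
apply F[18]=-20.000 → step 19: x=0.748, v=2.861, θ₁=-0.753, ω₁=-4.183, θ₂=-0.503, ω₂=-1.771
apply F[19]=-20.000 → step 20: x=0.804, v=2.643, θ₁=-0.837, ω₁=-4.172, θ₂=-0.538, ω₂=-1.733
apply F[20]=-20.000 → step 21: x=0.854, v=2.426, θ₁=-0.921, ω₁=-4.195, θ₂=-0.572, ω₂=-1.692
apply F[21]=-20.000 → step 22: x=0.901, v=2.207, θ₁=-1.005, ω₁=-4.247, θ₂=-0.606, ω₂=-1.656
apply F[22]=-20.000 → step 23: x=0.942, v=1.986, θ₁=-1.091, ω₁=-4.325, θ₂=-0.639, ω₂=-1.640
apply F[23]=-20.000 → step 24: x=0.980, v=1.761, θ₁=-1.178, ω₁=-4.426, θ₂=-0.671, ω₂=-1.655
apply F[24]=-20.000 → step 25: x=1.013, v=1.530, θ₁=-1.268, ω₁=-4.544, θ₂=-0.705, ω₂=-1.718
apply F[25]=-20.000 → step 26: x=1.041, v=1.294, θ₁=-1.360, ω₁=-4.679, θ₂=-0.741, ω₂=-1.843
apply F[26]=-20.000 → step 27: x=1.065, v=1.050, θ₁=-1.455, ω₁=-4.826, θ₂=-0.779, ω₂=-2.047
apply F[27]=-20.000 → step 28: x=1.083, v=0.799, θ₁=-1.553, ω₁=-4.984, θ₂=-0.823, ω₂=-2.345
apply F[28]=-20.000 → step 29: x=1.096, v=0.539, θ₁=-1.654, ω₁=-5.147, θ₂=-0.874, ω₂=-2.756
apply F[29]=-20.000 → step 30: x=1.105, v=0.271, θ₁=-1.759, ω₁=-5.311, θ₂=-0.934, ω₂=-3.298
apply F[30]=-20.000 → step 31: x=1.107, v=-0.007, θ₁=-1.867, ω₁=-5.466, θ₂=-1.007, ω₂=-3.991
apply F[31]=-20.000 → step 32: x=1.104, v=-0.294, θ₁=-1.977, ω₁=-5.599, θ₂=-1.095, ω₂=-4.855
apply F[32]=-20.000 → step 33: x=1.095, v=-0.591, θ₁=-2.090, ω₁=-5.690, θ₂=-1.202, ω₂=-5.912
apply F[33]=+20.000 → step 34: x=1.084, v=-0.508, θ₁=-2.200, ω₁=-5.232, θ₂=-1.342, ω₂=-8.051
apply F[34]=+20.000 → step 35: x=1.075, v=-0.428, θ₁=-2.298, ω₁=-4.567, θ₂=-1.525, ω₂=-10.285
apply F[35]=+20.000 → step 36: x=1.067, v=-0.365, θ₁=-2.381, ω₁=-3.669, θ₂=-1.754, ω₂=-12.687
apply F[36]=+20.000 → step 37: x=1.060, v=-0.352, θ₁=-2.444, ω₁=-2.614, θ₂=-2.034, ω₂=-15.280
apply F[37]=+20.000 → step 38: x=1.052, v=-0.434, θ₁=-2.487, ω₁=-1.864, θ₂=-2.363, ω₂=-17.383
apply F[38]=+20.000 → step 39: x=1.042, v=-0.567, θ₁=-2.527, ω₁=-2.309, θ₂=-2.712, ω₂=-17.076
apply F[39]=+20.000 → step 40: x=1.030, v=-0.610, θ₁=-2.586, ω₁=-3.636, θ₂=-3.031, ω₂=-14.633
Max |angle| over trajectory = 3.031 rad; bound = 3.069 → within bound.

Answer: yes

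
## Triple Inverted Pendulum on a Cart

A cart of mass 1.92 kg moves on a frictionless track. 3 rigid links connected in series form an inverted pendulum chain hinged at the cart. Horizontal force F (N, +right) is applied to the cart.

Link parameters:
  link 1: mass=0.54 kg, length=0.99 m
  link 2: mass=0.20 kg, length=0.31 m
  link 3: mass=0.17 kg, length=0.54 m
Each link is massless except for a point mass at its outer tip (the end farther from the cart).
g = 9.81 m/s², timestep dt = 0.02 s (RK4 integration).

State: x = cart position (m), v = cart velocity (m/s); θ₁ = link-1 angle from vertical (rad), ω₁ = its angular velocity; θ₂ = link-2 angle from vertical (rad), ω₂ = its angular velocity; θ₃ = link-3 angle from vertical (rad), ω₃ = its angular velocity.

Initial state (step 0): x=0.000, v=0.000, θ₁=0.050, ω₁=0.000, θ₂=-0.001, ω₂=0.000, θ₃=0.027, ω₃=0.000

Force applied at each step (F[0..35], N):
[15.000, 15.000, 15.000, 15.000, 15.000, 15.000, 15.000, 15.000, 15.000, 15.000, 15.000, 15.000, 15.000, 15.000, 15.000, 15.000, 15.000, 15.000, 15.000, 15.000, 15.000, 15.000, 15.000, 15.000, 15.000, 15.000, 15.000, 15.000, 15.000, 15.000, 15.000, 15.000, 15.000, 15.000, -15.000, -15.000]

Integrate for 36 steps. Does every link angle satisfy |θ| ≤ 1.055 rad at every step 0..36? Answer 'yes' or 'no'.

apply F[0]=+15.000 → step 1: x=0.002, v=0.151, θ₁=0.049, ω₁=-0.136, θ₂=-0.002, ω₂=-0.072, θ₃=0.027, ω₃=0.020
apply F[1]=+15.000 → step 2: x=0.006, v=0.303, θ₁=0.045, ω₁=-0.273, θ₂=-0.004, ω₂=-0.143, θ₃=0.028, ω₃=0.040
apply F[2]=+15.000 → step 3: x=0.014, v=0.456, θ₁=0.038, ω₁=-0.412, θ₂=-0.007, ω₂=-0.212, θ₃=0.029, ω₃=0.063
apply F[3]=+15.000 → step 4: x=0.024, v=0.609, θ₁=0.028, ω₁=-0.554, θ₂=-0.012, ω₂=-0.279, θ₃=0.030, ω₃=0.090
apply F[4]=+15.000 → step 5: x=0.038, v=0.763, θ₁=0.016, ω₁=-0.701, θ₂=-0.019, ω₂=-0.342, θ₃=0.032, ω₃=0.120
apply F[5]=+15.000 → step 6: x=0.055, v=0.919, θ₁=-0.000, ω₁=-0.852, θ₂=-0.026, ω₂=-0.400, θ₃=0.035, ω₃=0.155
apply F[6]=+15.000 → step 7: x=0.075, v=1.076, θ₁=-0.019, ω₁=-1.010, θ₂=-0.034, ω₂=-0.453, θ₃=0.039, ω₃=0.196
apply F[7]=+15.000 → step 8: x=0.098, v=1.234, θ₁=-0.040, ω₁=-1.175, θ₂=-0.044, ω₂=-0.498, θ₃=0.043, ω₃=0.241
apply F[8]=+15.000 → step 9: x=0.124, v=1.394, θ₁=-0.066, ω₁=-1.347, θ₂=-0.054, ω₂=-0.534, θ₃=0.048, ω₃=0.290
apply F[9]=+15.000 → step 10: x=0.154, v=1.556, θ₁=-0.094, ω₁=-1.528, θ₂=-0.065, ω₂=-0.560, θ₃=0.055, ω₃=0.343
apply F[10]=+15.000 → step 11: x=0.186, v=1.718, θ₁=-0.127, ω₁=-1.716, θ₂=-0.077, ω₂=-0.576, θ₃=0.062, ω₃=0.396
apply F[11]=+15.000 → step 12: x=0.222, v=1.882, θ₁=-0.163, ω₁=-1.912, θ₂=-0.088, ω₂=-0.581, θ₃=0.070, ω₃=0.446
apply F[12]=+15.000 → step 13: x=0.262, v=2.045, θ₁=-0.203, ω₁=-2.115, θ₂=-0.100, ω₂=-0.577, θ₃=0.080, ω₃=0.491
apply F[13]=+15.000 → step 14: x=0.304, v=2.207, θ₁=-0.248, ω₁=-2.323, θ₂=-0.111, ω₂=-0.567, θ₃=0.090, ω₃=0.524
apply F[14]=+15.000 → step 15: x=0.350, v=2.367, θ₁=-0.296, ω₁=-2.534, θ₂=-0.123, ω₂=-0.558, θ₃=0.101, ω₃=0.542
apply F[15]=+15.000 → step 16: x=0.399, v=2.522, θ₁=-0.349, ω₁=-2.745, θ₂=-0.134, ω₂=-0.557, θ₃=0.112, ω₃=0.538
apply F[16]=+15.000 → step 17: x=0.451, v=2.673, θ₁=-0.406, ω₁=-2.954, θ₂=-0.145, ω₂=-0.576, θ₃=0.122, ω₃=0.509
apply F[17]=+15.000 → step 18: x=0.506, v=2.816, θ₁=-0.467, ω₁=-3.157, θ₂=-0.157, ω₂=-0.630, θ₃=0.132, ω₃=0.452
apply F[18]=+15.000 → step 19: x=0.563, v=2.951, θ₁=-0.532, ω₁=-3.352, θ₂=-0.170, ω₂=-0.731, θ₃=0.140, ω₃=0.364
apply F[19]=+15.000 → step 20: x=0.624, v=3.076, θ₁=-0.601, ω₁=-3.535, θ₂=-0.187, ω₂=-0.892, θ₃=0.146, ω₃=0.244
apply F[20]=+15.000 → step 21: x=0.686, v=3.190, θ₁=-0.674, ω₁=-3.707, θ₂=-0.207, ω₂=-1.124, θ₃=0.149, ω₃=0.092
apply F[21]=+15.000 → step 22: x=0.751, v=3.293, θ₁=-0.749, ω₁=-3.866, θ₂=-0.232, ω₂=-1.433, θ₃=0.150, ω₃=-0.092
apply F[22]=+15.000 → step 23: x=0.818, v=3.383, θ₁=-0.828, ω₁=-4.012, θ₂=-0.264, ω₂=-1.820, θ₃=0.146, ω₃=-0.310
apply F[23]=+15.000 → step 24: x=0.886, v=3.461, θ₁=-0.910, ω₁=-4.145, θ₂=-0.305, ω₂=-2.283, θ₃=0.137, ω₃=-0.567
apply F[24]=+15.000 → step 25: x=0.956, v=3.525, θ₁=-0.994, ω₁=-4.264, θ₂=-0.356, ω₂=-2.814, θ₃=0.123, ω₃=-0.868
apply F[25]=+15.000 → step 26: x=1.027, v=3.577, θ₁=-1.080, ω₁=-4.370, θ₂=-0.418, ω₂=-3.400, θ₃=0.102, ω₃=-1.225
apply F[26]=+15.000 → step 27: x=1.099, v=3.615, θ₁=-1.169, ω₁=-4.463, θ₂=-0.492, ω₂=-4.024, θ₃=0.073, ω₃=-1.650
apply F[27]=+15.000 → step 28: x=1.172, v=3.640, θ₁=-1.259, ω₁=-4.541, θ₂=-0.579, ω₂=-4.663, θ₃=0.035, ω₃=-2.159
apply F[28]=+15.000 → step 29: x=1.245, v=3.652, θ₁=-1.350, ω₁=-4.606, θ₂=-0.679, ω₂=-5.289, θ₃=-0.014, ω₃=-2.770
apply F[29]=+15.000 → step 30: x=1.318, v=3.650, θ₁=-1.443, ω₁=-4.658, θ₂=-0.791, ω₂=-5.870, θ₃=-0.076, ω₃=-3.502
apply F[30]=+15.000 → step 31: x=1.391, v=3.635, θ₁=-1.536, ω₁=-4.699, θ₂=-0.913, ω₂=-6.362, θ₃=-0.155, ω₃=-4.369
apply F[31]=+15.000 → step 32: x=1.463, v=3.608, θ₁=-1.631, ω₁=-4.732, θ₂=-1.044, ω₂=-6.717, θ₃=-0.252, ω₃=-5.383
apply F[32]=+15.000 → step 33: x=1.535, v=3.568, θ₁=-1.726, ω₁=-4.758, θ₂=-1.180, ω₂=-6.873, θ₃=-0.371, ω₃=-6.544
apply F[33]=+15.000 → step 34: x=1.606, v=3.518, θ₁=-1.821, ω₁=-4.781, θ₂=-1.317, ω₂=-6.768, θ₃=-0.515, ω₃=-7.845
apply F[34]=-15.000 → step 35: x=1.673, v=3.222, θ₁=-1.918, ω₁=-4.910, θ₂=-1.447, ω₂=-6.123, θ₃=-0.683, ω₃=-8.951
apply F[35]=-15.000 → step 36: x=1.735, v=2.911, θ₁=-2.018, ω₁=-5.053, θ₂=-1.561, ω₂=-5.305, θ₃=-0.873, ω₃=-10.144
Max |angle| over trajectory = 2.018 rad; bound = 1.055 → exceeded.

Answer: no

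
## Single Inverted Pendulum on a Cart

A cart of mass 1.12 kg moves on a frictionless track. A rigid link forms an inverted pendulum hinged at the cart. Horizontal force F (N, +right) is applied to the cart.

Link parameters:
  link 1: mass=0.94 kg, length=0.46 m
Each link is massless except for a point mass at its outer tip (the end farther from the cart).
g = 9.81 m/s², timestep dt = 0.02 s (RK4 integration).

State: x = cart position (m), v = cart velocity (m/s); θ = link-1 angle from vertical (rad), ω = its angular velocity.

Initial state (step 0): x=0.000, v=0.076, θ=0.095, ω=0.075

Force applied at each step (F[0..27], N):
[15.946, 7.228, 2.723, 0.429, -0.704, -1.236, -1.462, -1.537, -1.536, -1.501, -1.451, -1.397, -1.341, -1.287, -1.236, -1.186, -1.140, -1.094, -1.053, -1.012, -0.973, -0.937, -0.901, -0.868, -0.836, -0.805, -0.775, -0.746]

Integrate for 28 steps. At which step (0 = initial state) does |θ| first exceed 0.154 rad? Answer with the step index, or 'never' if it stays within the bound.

apply F[0]=+15.946 → step 1: x=0.004, v=0.343, θ=0.091, ω=-0.464
apply F[1]=+7.228 → step 2: x=0.012, v=0.458, θ=0.080, ω=-0.675
apply F[2]=+2.723 → step 3: x=0.022, v=0.495, θ=0.066, ω=-0.724
apply F[3]=+0.429 → step 4: x=0.032, v=0.493, θ=0.052, ω=-0.695
apply F[4]=-0.704 → step 5: x=0.041, v=0.473, θ=0.038, ω=-0.633
apply F[5]=-1.236 → step 6: x=0.050, v=0.446, θ=0.026, ω=-0.560
apply F[6]=-1.462 → step 7: x=0.059, v=0.416, θ=0.016, ω=-0.487
apply F[7]=-1.537 → step 8: x=0.067, v=0.387, θ=0.007, ω=-0.419
apply F[8]=-1.536 → step 9: x=0.075, v=0.359, θ=-0.001, ω=-0.357
apply F[9]=-1.501 → step 10: x=0.081, v=0.333, θ=-0.007, ω=-0.302
apply F[10]=-1.451 → step 11: x=0.088, v=0.309, θ=-0.013, ω=-0.253
apply F[11]=-1.397 → step 12: x=0.094, v=0.287, θ=-0.018, ω=-0.211
apply F[12]=-1.341 → step 13: x=0.099, v=0.266, θ=-0.021, ω=-0.175
apply F[13]=-1.287 → step 14: x=0.105, v=0.247, θ=-0.025, ω=-0.143
apply F[14]=-1.236 → step 15: x=0.109, v=0.229, θ=-0.027, ω=-0.115
apply F[15]=-1.186 → step 16: x=0.114, v=0.212, θ=-0.029, ω=-0.091
apply F[16]=-1.140 → step 17: x=0.118, v=0.197, θ=-0.031, ω=-0.071
apply F[17]=-1.094 → step 18: x=0.122, v=0.183, θ=-0.032, ω=-0.053
apply F[18]=-1.053 → step 19: x=0.125, v=0.169, θ=-0.033, ω=-0.038
apply F[19]=-1.012 → step 20: x=0.128, v=0.157, θ=-0.034, ω=-0.025
apply F[20]=-0.973 → step 21: x=0.131, v=0.145, θ=-0.034, ω=-0.013
apply F[21]=-0.937 → step 22: x=0.134, v=0.134, θ=-0.034, ω=-0.004
apply F[22]=-0.901 → step 23: x=0.137, v=0.123, θ=-0.034, ω=0.004
apply F[23]=-0.868 → step 24: x=0.139, v=0.113, θ=-0.034, ω=0.011
apply F[24]=-0.836 → step 25: x=0.141, v=0.104, θ=-0.034, ω=0.017
apply F[25]=-0.805 → step 26: x=0.143, v=0.095, θ=-0.033, ω=0.022
apply F[26]=-0.775 → step 27: x=0.145, v=0.087, θ=-0.033, ω=0.026
apply F[27]=-0.746 → step 28: x=0.147, v=0.079, θ=-0.032, ω=0.029
max |θ| = 0.095 ≤ 0.154 over all 29 states.

Answer: never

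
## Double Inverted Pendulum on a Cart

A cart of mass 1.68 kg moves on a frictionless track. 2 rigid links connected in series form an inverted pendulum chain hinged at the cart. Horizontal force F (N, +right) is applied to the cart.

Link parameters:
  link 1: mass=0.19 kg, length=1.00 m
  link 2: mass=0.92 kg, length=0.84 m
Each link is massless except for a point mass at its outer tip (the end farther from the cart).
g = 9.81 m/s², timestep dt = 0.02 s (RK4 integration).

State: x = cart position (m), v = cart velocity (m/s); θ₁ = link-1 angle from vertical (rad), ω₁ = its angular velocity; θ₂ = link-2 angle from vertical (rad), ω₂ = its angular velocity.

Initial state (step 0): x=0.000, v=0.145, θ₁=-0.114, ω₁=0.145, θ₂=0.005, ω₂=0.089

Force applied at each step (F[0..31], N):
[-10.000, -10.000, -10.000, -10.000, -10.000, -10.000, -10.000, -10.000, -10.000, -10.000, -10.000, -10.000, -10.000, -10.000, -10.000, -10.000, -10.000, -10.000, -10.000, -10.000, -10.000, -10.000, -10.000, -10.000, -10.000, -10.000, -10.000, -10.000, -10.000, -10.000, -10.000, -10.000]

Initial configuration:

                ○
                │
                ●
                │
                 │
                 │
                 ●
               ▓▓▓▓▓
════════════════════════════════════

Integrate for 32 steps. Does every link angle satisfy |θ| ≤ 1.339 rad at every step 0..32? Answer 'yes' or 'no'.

Answer: no

Derivation:
apply F[0]=-10.000 → step 1: x=0.002, v=0.040, θ₁=-0.111, ω₁=0.117, θ₂=0.008, ω₂=0.248
apply F[1]=-10.000 → step 2: x=0.002, v=-0.065, θ₁=-0.109, ω₁=0.089, θ₂=0.015, ω₂=0.410
apply F[2]=-10.000 → step 3: x=-0.001, v=-0.170, θ₁=-0.108, ω₁=0.057, θ₂=0.025, ω₂=0.577
apply F[3]=-10.000 → step 4: x=-0.005, v=-0.277, θ₁=-0.107, ω₁=0.021, θ₂=0.038, ω₂=0.753
apply F[4]=-10.000 → step 5: x=-0.012, v=-0.383, θ₁=-0.107, ω₁=-0.021, θ₂=0.055, ω₂=0.940
apply F[5]=-10.000 → step 6: x=-0.021, v=-0.490, θ₁=-0.108, ω₁=-0.070, θ₂=0.076, ω₂=1.140
apply F[6]=-10.000 → step 7: x=-0.031, v=-0.598, θ₁=-0.110, ω₁=-0.125, θ₂=0.101, ω₂=1.353
apply F[7]=-10.000 → step 8: x=-0.044, v=-0.707, θ₁=-0.113, ω₁=-0.183, θ₂=0.130, ω₂=1.575
apply F[8]=-10.000 → step 9: x=-0.060, v=-0.816, θ₁=-0.117, ω₁=-0.240, θ₂=0.164, ω₂=1.803
apply F[9]=-10.000 → step 10: x=-0.077, v=-0.926, θ₁=-0.123, ω₁=-0.291, θ₂=0.202, ω₂=2.031
apply F[10]=-10.000 → step 11: x=-0.097, v=-1.038, θ₁=-0.129, ω₁=-0.328, θ₂=0.245, ω₂=2.254
apply F[11]=-10.000 → step 12: x=-0.119, v=-1.150, θ₁=-0.136, ω₁=-0.348, θ₂=0.292, ω₂=2.465
apply F[12]=-10.000 → step 13: x=-0.143, v=-1.263, θ₁=-0.143, ω₁=-0.346, θ₂=0.343, ω₂=2.663
apply F[13]=-10.000 → step 14: x=-0.169, v=-1.377, θ₁=-0.149, ω₁=-0.321, θ₂=0.399, ω₂=2.846
apply F[14]=-10.000 → step 15: x=-0.198, v=-1.492, θ₁=-0.155, ω₁=-0.271, θ₂=0.457, ω₂=3.016
apply F[15]=-10.000 → step 16: x=-0.229, v=-1.607, θ₁=-0.160, ω₁=-0.195, θ₂=0.519, ω₂=3.175
apply F[16]=-10.000 → step 17: x=-0.262, v=-1.722, θ₁=-0.163, ω₁=-0.095, θ₂=0.584, ω₂=3.324
apply F[17]=-10.000 → step 18: x=-0.298, v=-1.838, θ₁=-0.164, ω₁=0.030, θ₂=0.652, ω₂=3.465
apply F[18]=-10.000 → step 19: x=-0.336, v=-1.954, θ₁=-0.161, ω₁=0.181, θ₂=0.723, ω₂=3.602
apply F[19]=-10.000 → step 20: x=-0.376, v=-2.071, θ₁=-0.156, ω₁=0.358, θ₂=0.796, ω₂=3.734
apply F[20]=-10.000 → step 21: x=-0.418, v=-2.188, θ₁=-0.147, ω₁=0.562, θ₂=0.872, ω₂=3.862
apply F[21]=-10.000 → step 22: x=-0.463, v=-2.305, θ₁=-0.133, ω₁=0.794, θ₂=0.951, ω₂=3.986
apply F[22]=-10.000 → step 23: x=-0.511, v=-2.422, θ₁=-0.115, ω₁=1.055, θ₂=1.031, ω₂=4.103
apply F[23]=-10.000 → step 24: x=-0.560, v=-2.540, θ₁=-0.091, ω₁=1.346, θ₂=1.115, ω₂=4.211
apply F[24]=-10.000 → step 25: x=-0.612, v=-2.659, θ₁=-0.061, ω₁=1.665, θ₂=1.200, ω₂=4.304
apply F[25]=-10.000 → step 26: x=-0.667, v=-2.777, θ₁=-0.024, ω₁=2.013, θ₂=1.287, ω₂=4.378
apply F[26]=-10.000 → step 27: x=-0.723, v=-2.896, θ₁=0.020, ω₁=2.387, θ₂=1.375, ω₂=4.422
apply F[27]=-10.000 → step 28: x=-0.783, v=-3.015, θ₁=0.071, ω₁=2.781, θ₂=1.463, ω₂=4.426
apply F[28]=-10.000 → step 29: x=-0.844, v=-3.134, θ₁=0.131, ω₁=3.191, θ₂=1.551, ω₂=4.379
apply F[29]=-10.000 → step 30: x=-0.908, v=-3.251, θ₁=0.199, ω₁=3.608, θ₂=1.638, ω₂=4.267
apply F[30]=-10.000 → step 31: x=-0.974, v=-3.366, θ₁=0.275, ω₁=4.023, θ₂=1.722, ω₂=4.077
apply F[31]=-10.000 → step 32: x=-1.042, v=-3.477, θ₁=0.360, ω₁=4.429, θ₂=1.800, ω₂=3.798
Max |angle| over trajectory = 1.800 rad; bound = 1.339 → exceeded.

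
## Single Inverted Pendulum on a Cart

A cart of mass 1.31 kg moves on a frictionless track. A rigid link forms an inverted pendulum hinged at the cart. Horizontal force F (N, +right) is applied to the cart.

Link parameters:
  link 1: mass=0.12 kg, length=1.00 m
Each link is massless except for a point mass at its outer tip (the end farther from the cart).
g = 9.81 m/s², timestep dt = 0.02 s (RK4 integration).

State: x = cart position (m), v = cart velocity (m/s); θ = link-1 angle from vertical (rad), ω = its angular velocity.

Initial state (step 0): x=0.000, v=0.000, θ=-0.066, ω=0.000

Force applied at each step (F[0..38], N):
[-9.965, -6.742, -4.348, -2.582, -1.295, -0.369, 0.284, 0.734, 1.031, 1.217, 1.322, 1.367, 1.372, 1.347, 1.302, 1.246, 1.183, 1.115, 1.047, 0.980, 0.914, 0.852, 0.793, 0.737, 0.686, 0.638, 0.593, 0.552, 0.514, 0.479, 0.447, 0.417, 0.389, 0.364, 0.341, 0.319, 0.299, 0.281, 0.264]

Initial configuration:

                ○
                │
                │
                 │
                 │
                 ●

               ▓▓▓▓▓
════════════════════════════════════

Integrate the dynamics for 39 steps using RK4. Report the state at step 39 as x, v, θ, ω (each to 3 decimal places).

apply F[0]=-9.965 → step 1: x=-0.002, v=-0.151, θ=-0.065, ω=0.138
apply F[1]=-6.742 → step 2: x=-0.006, v=-0.253, θ=-0.061, ω=0.227
apply F[2]=-4.348 → step 3: x=-0.011, v=-0.318, θ=-0.056, ω=0.281
apply F[3]=-2.582 → step 4: x=-0.018, v=-0.356, θ=-0.050, ω=0.309
apply F[4]=-1.295 → step 5: x=-0.025, v=-0.375, θ=-0.044, ω=0.318
apply F[5]=-0.369 → step 6: x=-0.033, v=-0.380, θ=-0.037, ω=0.315
apply F[6]=+0.284 → step 7: x=-0.040, v=-0.375, θ=-0.031, ω=0.304
apply F[7]=+0.734 → step 8: x=-0.048, v=-0.364, θ=-0.025, ω=0.286
apply F[8]=+1.031 → step 9: x=-0.055, v=-0.348, θ=-0.020, ω=0.266
apply F[9]=+1.217 → step 10: x=-0.062, v=-0.329, θ=-0.015, ω=0.244
apply F[10]=+1.322 → step 11: x=-0.068, v=-0.308, θ=-0.010, ω=0.221
apply F[11]=+1.367 → step 12: x=-0.074, v=-0.287, θ=-0.006, ω=0.198
apply F[12]=+1.372 → step 13: x=-0.080, v=-0.266, θ=-0.002, ω=0.176
apply F[13]=+1.347 → step 14: x=-0.085, v=-0.246, θ=0.001, ω=0.156
apply F[14]=+1.302 → step 15: x=-0.089, v=-0.226, θ=0.004, ω=0.136
apply F[15]=+1.246 → step 16: x=-0.094, v=-0.207, θ=0.007, ω=0.119
apply F[16]=+1.183 → step 17: x=-0.098, v=-0.189, θ=0.009, ω=0.102
apply F[17]=+1.115 → step 18: x=-0.101, v=-0.172, θ=0.011, ω=0.087
apply F[18]=+1.047 → step 19: x=-0.105, v=-0.156, θ=0.012, ω=0.074
apply F[19]=+0.980 → step 20: x=-0.108, v=-0.142, θ=0.014, ω=0.062
apply F[20]=+0.914 → step 21: x=-0.110, v=-0.128, θ=0.015, ω=0.051
apply F[21]=+0.852 → step 22: x=-0.113, v=-0.115, θ=0.016, ω=0.041
apply F[22]=+0.793 → step 23: x=-0.115, v=-0.103, θ=0.017, ω=0.032
apply F[23]=+0.737 → step 24: x=-0.117, v=-0.092, θ=0.017, ω=0.025
apply F[24]=+0.686 → step 25: x=-0.119, v=-0.082, θ=0.018, ω=0.018
apply F[25]=+0.638 → step 26: x=-0.120, v=-0.073, θ=0.018, ω=0.012
apply F[26]=+0.593 → step 27: x=-0.121, v=-0.064, θ=0.018, ω=0.007
apply F[27]=+0.552 → step 28: x=-0.123, v=-0.056, θ=0.018, ω=0.002
apply F[28]=+0.514 → step 29: x=-0.124, v=-0.048, θ=0.018, ω=-0.002
apply F[29]=+0.479 → step 30: x=-0.125, v=-0.041, θ=0.018, ω=-0.005
apply F[30]=+0.447 → step 31: x=-0.125, v=-0.035, θ=0.018, ω=-0.008
apply F[31]=+0.417 → step 32: x=-0.126, v=-0.029, θ=0.018, ω=-0.011
apply F[32]=+0.389 → step 33: x=-0.127, v=-0.023, θ=0.017, ω=-0.013
apply F[33]=+0.364 → step 34: x=-0.127, v=-0.018, θ=0.017, ω=-0.015
apply F[34]=+0.341 → step 35: x=-0.127, v=-0.013, θ=0.017, ω=-0.016
apply F[35]=+0.319 → step 36: x=-0.127, v=-0.009, θ=0.017, ω=-0.018
apply F[36]=+0.299 → step 37: x=-0.128, v=-0.004, θ=0.016, ω=-0.019
apply F[37]=+0.281 → step 38: x=-0.128, v=-0.000, θ=0.016, ω=-0.019
apply F[38]=+0.264 → step 39: x=-0.128, v=0.003, θ=0.015, ω=-0.020

Answer: x=-0.128, v=0.003, θ=0.015, ω=-0.020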